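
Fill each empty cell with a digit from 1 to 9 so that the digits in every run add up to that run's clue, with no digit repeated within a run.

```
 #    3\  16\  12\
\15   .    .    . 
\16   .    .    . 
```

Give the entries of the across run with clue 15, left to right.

3 in 2 cells must be {1,2}; 16 in 2 cells must be {7,9}.
Nothing is forced directly, so branch on R1C2, whose candidates are 7 or 9. If R1C2 = 7: that forces R1C1 = 2, after which R1C3 would have to be in {6} for the 15 across but in {3,4,5,7,8,9} for the 12 down — contradiction. So R1C2 = 9.
R2C2 = 16 − 9 = 7 completes the 16 down.
Given what's placed, R2C1 must be 1 to fit the 16 across and 3 down.
R2C3 = 16 − 8 = 8 completes the 16 across.
R1C1 = 3 − 1 = 2 completes the 3 down.
R1C3 = 15 − 11 = 4 completes the 15 across.

2 9 4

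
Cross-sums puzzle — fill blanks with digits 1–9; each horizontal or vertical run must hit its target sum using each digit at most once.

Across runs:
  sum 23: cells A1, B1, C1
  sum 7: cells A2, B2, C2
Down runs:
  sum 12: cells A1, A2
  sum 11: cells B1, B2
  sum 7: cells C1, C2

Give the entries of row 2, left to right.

4 2 1

23 in 3 cells must be {6,8,9}; 7 in 3 cells must be {1,2,4}.
The 23 across and the 7 down share only 6, so C1 = 6.
The 7 across and the 12 down share only 4, so A2 = 4.
B2 = 2: the only remaining digit allowed by both the 7 across and the 11 down.
C2 = 7 − 6 = 1 completes the 7 across.
A1 = 12 − 4 = 8 completes the 12 down.
B1 = 23 − 14 = 9 completes the 23 across.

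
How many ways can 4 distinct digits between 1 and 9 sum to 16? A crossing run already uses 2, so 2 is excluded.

3

4 distinct digits from 1–9 sum between 10 and 30.
Dropping sets that contain 2.
Enumerating: {1,3,4,8}, {1,3,5,7}, {1,4,5,6}.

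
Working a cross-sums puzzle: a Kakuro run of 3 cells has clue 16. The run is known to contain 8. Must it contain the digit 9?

Counterexample: {1,7,8} sums to 16 under that restriction without using 9.

No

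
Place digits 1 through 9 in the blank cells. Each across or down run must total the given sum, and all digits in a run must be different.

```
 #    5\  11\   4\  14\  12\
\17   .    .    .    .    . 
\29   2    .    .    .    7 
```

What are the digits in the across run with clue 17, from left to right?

3, 2, 1, 6, 5

4 in 2 cells must be {1,3}.
R1C1 = 5 − 2 = 3 completes the 5 down.
Given what's placed, R1C3 must be 1 to fit the 17 across and 4 down.
R1C5 = 12 − 7 = 5 completes the 12 down.
R2C3 = 4 − 1 = 3 completes the 4 down.
Given what's placed, R1C4 must be 6 to fit the 17 across and 14 down.
R2C4 = 14 − 6 = 8 completes the 14 down.
R1C2 = 17 − 15 = 2 completes the 17 across.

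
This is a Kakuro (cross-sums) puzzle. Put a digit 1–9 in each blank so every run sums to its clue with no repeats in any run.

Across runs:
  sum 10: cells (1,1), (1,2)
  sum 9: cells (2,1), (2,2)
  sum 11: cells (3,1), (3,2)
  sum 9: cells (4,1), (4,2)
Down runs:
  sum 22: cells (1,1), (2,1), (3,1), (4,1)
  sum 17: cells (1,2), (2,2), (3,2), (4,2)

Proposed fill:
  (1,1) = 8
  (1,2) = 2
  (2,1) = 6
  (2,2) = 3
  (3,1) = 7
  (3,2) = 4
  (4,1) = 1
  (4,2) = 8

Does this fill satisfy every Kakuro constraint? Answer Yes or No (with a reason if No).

Across: 8+2=10; 6+3=9; 7+4=11; 1+8=9. Down: 8+6+7+1=22; 2+3+4+8=17. No digit repeats within any run.

Yes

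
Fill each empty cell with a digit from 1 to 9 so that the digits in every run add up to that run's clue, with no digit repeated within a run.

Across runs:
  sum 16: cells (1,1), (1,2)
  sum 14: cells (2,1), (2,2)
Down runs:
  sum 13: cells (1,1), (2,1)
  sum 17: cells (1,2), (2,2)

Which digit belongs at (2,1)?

6

16 in 2 cells must be {7,9}; 17 in 2 cells must be {8,9}.
The 16 across and the 17 down share only 9, so (1,2) = 9.
(2,2) = 17 − 9 = 8 completes the 17 down.
(1,1) = 16 − 9 = 7 completes the 16 across.
(2,1) = 14 − 8 = 6 completes the 14 across.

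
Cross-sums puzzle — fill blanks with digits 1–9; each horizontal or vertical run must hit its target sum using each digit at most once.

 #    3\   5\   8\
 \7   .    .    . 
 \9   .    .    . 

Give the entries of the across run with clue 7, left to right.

7 in 3 cells must be {1,2,4}; 3 in 2 cells must be {1,2}.
Nothing is forced directly, so branch on R1C1, whose candidates are 1 or 2. If R1C1 = 2: that forces R1C3 = 1, R2C1 = 1, after which R2C3 would have to be in {2,3,5,6} for the 9 across but in {7} for the 8 down — contradiction. So R1C1 = 1.
Given what's placed, R1C3 must be 2 to fit the 7 across and 8 down.
R2C1 = 3 − 1 = 2 completes the 3 down.
R2C3 = 8 − 2 = 6 completes the 8 down.
R1C2 = 7 − 3 = 4 completes the 7 across.
R2C2 = 9 − 8 = 1 completes the 9 across.

1 4 2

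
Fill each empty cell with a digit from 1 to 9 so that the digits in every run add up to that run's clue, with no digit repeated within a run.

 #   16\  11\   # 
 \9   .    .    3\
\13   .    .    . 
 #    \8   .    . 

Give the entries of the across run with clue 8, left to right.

6, 2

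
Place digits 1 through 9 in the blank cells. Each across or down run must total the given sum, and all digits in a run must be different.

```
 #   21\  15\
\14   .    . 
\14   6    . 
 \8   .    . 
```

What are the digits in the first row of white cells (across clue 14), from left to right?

8 6

Given what's placed, R1C1 must be 8 to fit the 14 across and 21 down.
R1C2 = 14 − 8 = 6 completes the 14 across.
R2C2 = 14 − 6 = 8 completes the 14 across.
R3C1 = 21 − 14 = 7 completes the 21 down.
R3C2 = 8 − 7 = 1 completes the 8 across.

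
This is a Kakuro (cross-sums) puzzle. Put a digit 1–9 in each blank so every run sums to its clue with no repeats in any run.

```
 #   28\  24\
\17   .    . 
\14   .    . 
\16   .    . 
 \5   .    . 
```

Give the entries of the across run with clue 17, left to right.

17 in 2 cells must be {8,9}; 16 in 2 cells must be {7,9}.
Only 4 fits R4C1 under both its across sum 5 and down sum 28.
R4C2 = 5 − 4 = 1 completes the 5 across.
Given what's placed, R3C2 must be 9 to fit the 16 across and 24 down.
R1C2 = 8: the only remaining digit allowed by both the 17 across and the 24 down.
R2C2 = 24 − 18 = 6 completes the 24 down.
R3C1 = 16 − 9 = 7 completes the 16 across.
R1C1 = 17 − 8 = 9 completes the 17 across.

9 8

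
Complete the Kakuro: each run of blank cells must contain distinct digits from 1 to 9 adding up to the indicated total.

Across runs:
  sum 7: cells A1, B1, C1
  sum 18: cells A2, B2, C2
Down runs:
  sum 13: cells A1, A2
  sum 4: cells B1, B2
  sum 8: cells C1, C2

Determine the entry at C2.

6

7 in 3 cells must be {1,2,4}; 4 in 2 cells must be {1,3}.
The 7 across and the 13 down share only 4, so A1 = 4.
Given what's placed, B1 must be 1 to fit the 7 across and 4 down.
C1 = 7 − 5 = 2 completes the 7 across.
A2 = 13 − 4 = 9 completes the 13 down.
B2 = 4 − 1 = 3 completes the 4 down.
C2 = 18 − 12 = 6 completes the 18 across.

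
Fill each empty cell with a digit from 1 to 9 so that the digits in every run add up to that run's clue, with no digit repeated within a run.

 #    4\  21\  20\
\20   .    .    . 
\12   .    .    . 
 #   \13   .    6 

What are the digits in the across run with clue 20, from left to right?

3 8 9

4 in 2 cells must be {1,3}.
Intersecting the 20 across with the 4 down forces R1C1 = 3.
R1C3 = 9: the only remaining digit allowed by both the 20 across and the 20 down.
R2C1 = 4 − 3 = 1 completes the 4 down.
R2C3 = 20 − 15 = 5 completes the 20 down.
R3C2 = 13 − 6 = 7 completes the 13 across.
R1C2 = 20 − 12 = 8 completes the 20 across.
R2C2 = 12 − 6 = 6 completes the 12 across.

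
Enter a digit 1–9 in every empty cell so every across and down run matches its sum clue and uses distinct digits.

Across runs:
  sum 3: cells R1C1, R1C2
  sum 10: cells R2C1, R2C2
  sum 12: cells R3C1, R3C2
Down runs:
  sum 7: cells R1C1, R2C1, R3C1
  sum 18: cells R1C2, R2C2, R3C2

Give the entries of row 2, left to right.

3 in 2 cells must be {1,2}; 7 in 3 cells must be {1,2,4}.
The 12 across and the 7 down share only 4, so R3C1 = 4.
R3C2 = 12 − 4 = 8 completes the 12 across.
Given what's placed, R1C2 must be 1 to fit the 3 across and 18 down.
R2C2 = 18 − 9 = 9 completes the 18 down.
R1C1 = 3 − 1 = 2 completes the 3 across.
R2C1 = 10 − 9 = 1 completes the 10 across.

1, 9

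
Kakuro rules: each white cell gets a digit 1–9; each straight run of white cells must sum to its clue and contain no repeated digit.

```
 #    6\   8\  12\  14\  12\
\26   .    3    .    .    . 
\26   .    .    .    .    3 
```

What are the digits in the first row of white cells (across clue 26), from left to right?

R1C5 = 12 − 3 = 9 completes the 12 down.
R2C2 = 8 − 3 = 5 completes the 8 down.
Nothing is forced directly, so branch on R2C1, whose candidates are 1 or 2 or 4. If R2C1 = 1: that forces R1C1 = 5, R1C4 = 8, after which R2C4 would have to be in {8,9} for the 26 across but in {6} for the 14 down — contradiction. If R2C1 = 2: that forces R1C1 = 4, R1C3 = 8, after which R1C4 would have to be in {2} for the 26 across but in {5,6,8,9} for the 14 down — contradiction. So R2C1 = 4.
R1C1 = 6 − 4 = 2 completes the 6 down.
Given what's placed, R2C3 must be 8 to fit the 26 across and 12 down.
R2C4 = 26 − 20 = 6 completes the 26 across.
R1C3 = 12 − 8 = 4 completes the 12 down.
R1C4 = 26 − 18 = 8 completes the 26 across.

2 3 4 8 9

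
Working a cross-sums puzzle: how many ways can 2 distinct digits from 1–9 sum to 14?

2

2 distinct digits from 1–9 sum between 3 and 17.
Enumerating: {5,9}, {6,8}.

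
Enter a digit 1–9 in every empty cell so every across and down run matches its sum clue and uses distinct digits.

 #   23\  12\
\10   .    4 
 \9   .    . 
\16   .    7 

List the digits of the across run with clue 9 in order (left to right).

8, 1

16 in 2 cells must be {7,9}; 23 in 3 cells must be {6,8,9}.
R1C1 = 10 − 4 = 6 completes the 10 across.
R2C1 = 8: the only remaining digit allowed by both the 9 across and the 23 down.
R2C2 = 9 − 8 = 1 completes the 9 across.
R3C1 = 16 − 7 = 9 completes the 16 across.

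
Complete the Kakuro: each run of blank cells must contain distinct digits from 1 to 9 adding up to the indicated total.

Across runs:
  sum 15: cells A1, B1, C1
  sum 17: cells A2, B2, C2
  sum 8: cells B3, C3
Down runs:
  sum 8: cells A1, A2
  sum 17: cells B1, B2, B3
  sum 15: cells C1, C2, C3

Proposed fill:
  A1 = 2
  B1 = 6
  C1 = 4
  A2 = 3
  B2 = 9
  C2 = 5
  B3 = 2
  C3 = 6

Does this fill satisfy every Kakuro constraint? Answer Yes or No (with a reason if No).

No — the down run A1–A2 sums to 5, not 8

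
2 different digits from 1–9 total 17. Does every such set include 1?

The only way to make 17 from 2 distinct digits is {8,9}, which does not contain 1.

No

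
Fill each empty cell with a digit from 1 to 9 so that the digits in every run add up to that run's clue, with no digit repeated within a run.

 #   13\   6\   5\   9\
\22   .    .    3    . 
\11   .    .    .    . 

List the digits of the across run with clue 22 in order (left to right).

8 5 3 6

11 in 4 cells must be {1,2,3,5}.
Intersecting the 11 across with the 13 down forces R2C1 = 5.
R2C3 = 5 − 3 = 2 completes the 5 down.
R1C1 = 13 − 5 = 8 completes the 13 down.
Given what's placed, R2C2 must be 1 to fit the 11 across and 6 down.
R2C4 = 11 − 8 = 3 completes the 11 across.
R1C2 = 6 − 1 = 5 completes the 6 down.
R1C4 = 22 − 16 = 6 completes the 22 across.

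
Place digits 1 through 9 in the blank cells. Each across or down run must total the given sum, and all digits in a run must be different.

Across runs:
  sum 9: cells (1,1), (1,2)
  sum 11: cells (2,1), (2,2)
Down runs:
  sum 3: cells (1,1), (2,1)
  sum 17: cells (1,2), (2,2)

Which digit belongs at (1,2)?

8

3 in 2 cells must be {1,2}; 17 in 2 cells must be {8,9}.
The 9 across and the 17 down share only 8, so (1,2) = 8.
The 11 across and the 3 down share only 2, so (2,1) = 2.
(2,2) = 11 − 2 = 9 completes the 11 across.
(1,1) = 9 − 8 = 1 completes the 9 across.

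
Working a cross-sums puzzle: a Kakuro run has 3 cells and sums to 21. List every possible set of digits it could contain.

{4,8,9}; {5,7,9}; {6,7,8}

3 distinct digits from 1–9 sum between 6 and 24.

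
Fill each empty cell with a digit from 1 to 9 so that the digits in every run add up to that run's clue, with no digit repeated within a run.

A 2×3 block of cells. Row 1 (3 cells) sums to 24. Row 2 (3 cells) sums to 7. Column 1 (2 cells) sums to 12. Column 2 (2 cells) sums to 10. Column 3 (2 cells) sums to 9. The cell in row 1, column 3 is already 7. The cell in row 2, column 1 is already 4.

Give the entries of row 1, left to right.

24 in 3 cells must be {7,8,9}; 7 in 3 cells must be {1,2,4}.
(1,1) = 12 − 4 = 8 completes the 12 down.
(1,2) = 24 − 15 = 9 completes the 24 across.
(2,2) = 10 − 9 = 1 completes the 10 down.
(2,3) = 7 − 5 = 2 completes the 7 across.

8 9 7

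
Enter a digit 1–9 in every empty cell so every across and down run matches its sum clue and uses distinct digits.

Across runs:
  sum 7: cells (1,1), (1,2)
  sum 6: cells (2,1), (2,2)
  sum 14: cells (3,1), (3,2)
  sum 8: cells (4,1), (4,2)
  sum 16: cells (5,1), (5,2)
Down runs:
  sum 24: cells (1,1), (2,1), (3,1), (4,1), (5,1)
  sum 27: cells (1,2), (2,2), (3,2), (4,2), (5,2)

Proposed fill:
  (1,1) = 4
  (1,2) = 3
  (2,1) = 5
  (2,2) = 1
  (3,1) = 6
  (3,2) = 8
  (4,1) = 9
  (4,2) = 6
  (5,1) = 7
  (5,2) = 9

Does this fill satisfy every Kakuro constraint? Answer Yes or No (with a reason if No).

No — the down run (1,1)–(5,1) sums to 31, not 24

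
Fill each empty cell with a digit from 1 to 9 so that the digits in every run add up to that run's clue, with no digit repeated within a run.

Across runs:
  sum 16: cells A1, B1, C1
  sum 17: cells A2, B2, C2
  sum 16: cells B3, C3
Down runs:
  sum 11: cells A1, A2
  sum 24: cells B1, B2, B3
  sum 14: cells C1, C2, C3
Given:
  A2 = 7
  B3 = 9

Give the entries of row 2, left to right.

7 8 2

16 in 2 cells must be {7,9}; 24 in 3 cells must be {7,8,9}.
A1 = 11 − 7 = 4 completes the 11 down.
Given what's placed, B1 must be 7 to fit the 16 across and 24 down.
C1 = 16 − 11 = 5 completes the 16 across.
B2 = 24 − 16 = 8 completes the 24 down.
C2 = 17 − 15 = 2 completes the 17 across.
C3 = 16 − 9 = 7 completes the 16 across.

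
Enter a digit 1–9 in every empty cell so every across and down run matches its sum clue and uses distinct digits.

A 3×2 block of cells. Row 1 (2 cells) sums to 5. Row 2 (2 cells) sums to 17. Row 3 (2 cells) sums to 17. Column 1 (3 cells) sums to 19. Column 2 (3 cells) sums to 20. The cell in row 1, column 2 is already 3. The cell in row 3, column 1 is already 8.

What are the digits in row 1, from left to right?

17 in 2 cells must be {8,9}.
(1,1) = 5 − 3 = 2 completes the 5 across.
(2,1) = 19 − 10 = 9 completes the 19 down.
(2,2) = 17 − 9 = 8 completes the 17 across.
(3,2) = 17 − 8 = 9 completes the 17 across.

2 3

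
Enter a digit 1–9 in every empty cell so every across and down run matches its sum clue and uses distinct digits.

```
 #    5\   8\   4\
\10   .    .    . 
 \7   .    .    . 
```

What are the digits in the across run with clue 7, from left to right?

4 2 1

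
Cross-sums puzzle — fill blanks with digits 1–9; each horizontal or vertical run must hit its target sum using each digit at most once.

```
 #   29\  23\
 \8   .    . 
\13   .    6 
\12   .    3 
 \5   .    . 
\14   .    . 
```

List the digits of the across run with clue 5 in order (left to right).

R2C1 = 13 − 6 = 7 completes the 13 across.
R3C1 = 12 − 3 = 9 completes the 12 across.
Nothing is forced directly, so branch on R5C1, whose candidates are 5 or 6 or 8. If R5C1 = 5: that forces R4C1 = 2, after which R4C2 would have to be in {3} for the 5 across but in {1,2,4,5,7,8,9} for the 23 down — contradiction. If R5C1 = 8: then R5C2 would have to be in {6} for the 14 across but in {1,2,4,5,7,8,9} for the 23 down — contradiction. So R5C1 = 6.
R5C2 = 14 − 6 = 8 completes the 14 across.
No cell is forced outright now. R1C1 can only be 2 or 3 or 5 (the digits allowed by both its 8 across and its 29 down). If R1C1 = 2: then R1C2 would have to be in {6} for the 8 across but in {1,2,4,5} for the 23 down — contradiction. If R1C1 = 5: then R1C2 would have to be in {3} for the 8 across but in {1,2,4,5} for the 23 down — contradiction. So R1C1 = 3.
R1C2 = 8 − 3 = 5 completes the 8 across.
R4C1 = 29 − 25 = 4 completes the 29 down.
R4C2 = 5 − 4 = 1 completes the 5 across.

4 1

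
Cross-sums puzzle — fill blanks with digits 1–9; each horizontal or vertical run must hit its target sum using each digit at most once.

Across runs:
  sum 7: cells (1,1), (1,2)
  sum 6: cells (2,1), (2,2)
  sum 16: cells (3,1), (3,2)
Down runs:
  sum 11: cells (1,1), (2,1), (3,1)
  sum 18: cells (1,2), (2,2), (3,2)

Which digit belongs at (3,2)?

16 in 2 cells must be {7,9}.
The 16 across and the 11 down share only 7, so (3,1) = 7.
(3,2) = 16 − 7 = 9 completes the 16 across.
Given what's placed, (2,1) must be 1 to fit the 6 across and 11 down.
(2,2) = 6 − 1 = 5 completes the 6 across.
(1,1) = 11 − 8 = 3 completes the 11 down.
(1,2) = 7 − 3 = 4 completes the 7 across.

9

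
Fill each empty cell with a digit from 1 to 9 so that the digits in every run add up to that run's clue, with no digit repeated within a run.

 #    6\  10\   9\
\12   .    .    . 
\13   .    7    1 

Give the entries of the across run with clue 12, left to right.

1 3 8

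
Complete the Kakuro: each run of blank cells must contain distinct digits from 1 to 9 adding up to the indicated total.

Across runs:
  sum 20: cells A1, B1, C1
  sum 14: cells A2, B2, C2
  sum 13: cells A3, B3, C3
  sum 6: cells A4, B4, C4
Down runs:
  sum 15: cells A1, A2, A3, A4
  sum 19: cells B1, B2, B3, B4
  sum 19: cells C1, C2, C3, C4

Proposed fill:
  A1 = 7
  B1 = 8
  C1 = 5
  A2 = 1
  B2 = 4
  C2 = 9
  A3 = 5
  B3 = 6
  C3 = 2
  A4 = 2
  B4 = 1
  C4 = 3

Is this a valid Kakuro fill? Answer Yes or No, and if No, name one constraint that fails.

Yes

Across: 7+8+5=20; 1+4+9=14; 5+6+2=13; 2+1+3=6. Down: 7+1+5+2=15; 8+4+6+1=19; 5+9+2+3=19. No digit repeats within any run.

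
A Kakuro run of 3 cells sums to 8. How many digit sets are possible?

2

3 distinct digits from 1–9 sum between 6 and 24.
Enumerating: {1,2,5}, {1,3,4}.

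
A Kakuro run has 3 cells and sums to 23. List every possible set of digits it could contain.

{6,8,9}

3 distinct digits from 1–9 sum between 6 and 24.
Only one set works: {6,8,9}.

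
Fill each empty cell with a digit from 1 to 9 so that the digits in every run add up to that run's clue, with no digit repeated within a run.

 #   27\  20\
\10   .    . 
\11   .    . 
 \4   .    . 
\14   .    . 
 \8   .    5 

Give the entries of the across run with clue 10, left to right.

6 4

4 in 2 cells must be {1,3}.
R5C1 = 8 − 5 = 3 completes the 8 across.
Given what's placed, R3C1 must be 1 to fit the 4 across and 27 down.
R3C2 = 4 − 1 = 3 completes the 4 across.
Nothing is forced directly, so branch on R4C2, whose candidates are 6 or 9. If R4C2 = 9: that forces R2C2 = 2, after which R4C1 would have to be in {5} for the 14 across but in {6,8,9} for the 27 down — contradiction. So R4C2 = 6.
R4C1 = 14 − 6 = 8 completes the 14 across.
Nothing is forced directly, so branch on R1C1, whose candidates are 6 or 9. If R1C1 = 9: then R1C2 would have to be in {1} for the 10 across but in {2,4} for the 20 down — contradiction. So R1C1 = 6.
R1C2 = 10 − 6 = 4 completes the 10 across.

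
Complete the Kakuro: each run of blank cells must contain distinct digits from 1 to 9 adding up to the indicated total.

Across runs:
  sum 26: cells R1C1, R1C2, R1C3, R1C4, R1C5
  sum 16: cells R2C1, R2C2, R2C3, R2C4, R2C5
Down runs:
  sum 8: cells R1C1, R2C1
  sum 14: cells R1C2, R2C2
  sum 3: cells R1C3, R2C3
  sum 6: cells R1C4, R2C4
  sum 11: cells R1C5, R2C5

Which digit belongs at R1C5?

16 in 5 cells must be {1,2,3,4,6}; 3 in 2 cells must be {1,2}.
Only 6 fits R2C2 under both its across sum 16 and down sum 14.
R1C2 = 14 − 6 = 8 completes the 14 down.
Nothing is forced directly, so branch on R2C5, whose candidates are 2 or 3 or 4. If R2C5 = 2: that forces R1C5 = 9, R2C3 = 1, R2C4 = 4, R1C3 = 2, after which R1C4 would have to be in {1,3,4,6} for the 26 across but in {2} for the 6 down — contradiction. If R2C5 = 3: then R1C5 would have to be in {1,2,3,4,5,6,7,9} for the 26 across but in {8} for the 11 down — contradiction. So R2C5 = 4.
R1C5 = 11 − 4 = 7 completes the 11 down.

7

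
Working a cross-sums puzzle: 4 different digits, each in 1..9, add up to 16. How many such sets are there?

4 distinct digits from 1–9 sum between 10 and 30.

8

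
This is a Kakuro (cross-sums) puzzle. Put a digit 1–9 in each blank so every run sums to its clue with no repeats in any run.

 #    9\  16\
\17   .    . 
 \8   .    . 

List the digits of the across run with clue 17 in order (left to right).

8 9

17 in 2 cells must be {8,9}; 16 in 2 cells must be {7,9}.
The 17 across and the 9 down share only 8, so R1C1 = 8.
R1C2 = 17 − 8 = 9 completes the 17 across.
R2C1 = 9 − 8 = 1 completes the 9 down.
R2C2 = 8 − 1 = 7 completes the 8 across.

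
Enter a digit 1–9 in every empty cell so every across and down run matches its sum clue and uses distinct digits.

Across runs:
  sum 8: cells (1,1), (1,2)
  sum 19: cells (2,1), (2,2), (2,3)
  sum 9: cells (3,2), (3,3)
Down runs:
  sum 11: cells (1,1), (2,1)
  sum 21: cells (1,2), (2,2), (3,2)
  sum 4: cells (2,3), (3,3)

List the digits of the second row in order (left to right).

9 7 3

4 in 2 cells must be {1,3}.
The 19 across and the 4 down share only 3, so (2,3) = 3.
(3,3) = 4 − 3 = 1 completes the 4 down.
(3,2) = 9 − 1 = 8 completes the 9 across.
No cell is forced outright now. (1,2) can only be 6 or 7 (the digits allowed by both its 8 across and its 21 down). If (1,2) = 7: then (1,1) would have to be in {1} for the 8 across but in {2,3,4,5,6,7,8,9} for the 11 down — contradiction. So (1,2) = 6.
(1,1) = 8 − 6 = 2 completes the 8 across.
(2,1) = 11 − 2 = 9 completes the 11 down.
(2,2) = 19 − 12 = 7 completes the 19 across.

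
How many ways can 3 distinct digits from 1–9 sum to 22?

2

3 distinct digits from 1–9 sum between 6 and 24.
Enumerating: {5,8,9}, {6,7,9}.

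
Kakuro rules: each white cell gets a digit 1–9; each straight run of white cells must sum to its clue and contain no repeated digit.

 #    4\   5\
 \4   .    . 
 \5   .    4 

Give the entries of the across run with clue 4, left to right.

3 1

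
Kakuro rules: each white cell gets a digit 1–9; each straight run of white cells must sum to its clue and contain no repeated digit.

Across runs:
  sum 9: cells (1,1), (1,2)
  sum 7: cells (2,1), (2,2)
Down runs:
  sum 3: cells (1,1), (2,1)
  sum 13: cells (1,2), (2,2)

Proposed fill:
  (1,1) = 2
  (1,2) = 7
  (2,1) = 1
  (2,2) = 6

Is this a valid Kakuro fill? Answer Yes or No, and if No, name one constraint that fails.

Across: 2+7=9; 1+6=7. Down: 2+1=3; 7+6=13. No digit repeats within any run.

Yes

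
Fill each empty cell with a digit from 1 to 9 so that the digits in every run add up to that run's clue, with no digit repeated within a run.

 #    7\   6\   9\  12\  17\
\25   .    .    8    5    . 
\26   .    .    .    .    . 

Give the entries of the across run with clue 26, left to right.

6 4 1 7 8

17 in 2 cells must be {8,9}.
Given what's placed, R1C5 must be 9 to fit the 25 across and 17 down.
R2C3 = 9 − 8 = 1 completes the 9 down.
R2C4 = 12 − 5 = 7 completes the 12 down.
R2C5 = 17 − 9 = 8 completes the 17 down.
R2C2 = 4: the only remaining digit allowed by both the 26 across and the 6 down.
R1C2 = 6 − 4 = 2 completes the 6 down.
R2C1 = 26 − 20 = 6 completes the 26 across.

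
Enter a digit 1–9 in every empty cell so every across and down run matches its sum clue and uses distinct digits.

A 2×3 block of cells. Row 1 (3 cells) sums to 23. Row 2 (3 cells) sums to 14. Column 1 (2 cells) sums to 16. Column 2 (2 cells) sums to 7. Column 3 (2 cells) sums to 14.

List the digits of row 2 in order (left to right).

23 in 3 cells must be {6,8,9}; 16 in 2 cells must be {7,9}.
The 23 across and the 16 down share only 9, so (1,1) = 9.
Given what's placed, (1,2) must be 6 to fit the 23 across and 7 down.
(1,3) = 23 − 15 = 8 completes the 23 across.
(2,1) = 16 − 9 = 7 completes the 16 down.
(2,2) = 7 − 6 = 1 completes the 7 down.
(2,3) = 14 − 8 = 6 completes the 14 across.

7 1 6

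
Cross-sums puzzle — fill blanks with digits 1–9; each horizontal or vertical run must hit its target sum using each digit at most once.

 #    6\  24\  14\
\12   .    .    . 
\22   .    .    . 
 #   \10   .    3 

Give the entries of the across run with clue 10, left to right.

24 in 3 cells must be {7,8,9}.
The 22 across and the 6 down share only 5, so R2C1 = 5.
Given what's placed, R2C3 must be 9 to fit the 22 across and 14 down.
R3C2 = 10 − 3 = 7 completes the 10 across.
R1C1 = 6 − 5 = 1 completes the 6 down.
R1C3 = 14 − 12 = 2 completes the 14 down.
R2C2 = 22 − 14 = 8 completes the 22 across.
R1C2 = 12 − 3 = 9 completes the 12 across.

7 3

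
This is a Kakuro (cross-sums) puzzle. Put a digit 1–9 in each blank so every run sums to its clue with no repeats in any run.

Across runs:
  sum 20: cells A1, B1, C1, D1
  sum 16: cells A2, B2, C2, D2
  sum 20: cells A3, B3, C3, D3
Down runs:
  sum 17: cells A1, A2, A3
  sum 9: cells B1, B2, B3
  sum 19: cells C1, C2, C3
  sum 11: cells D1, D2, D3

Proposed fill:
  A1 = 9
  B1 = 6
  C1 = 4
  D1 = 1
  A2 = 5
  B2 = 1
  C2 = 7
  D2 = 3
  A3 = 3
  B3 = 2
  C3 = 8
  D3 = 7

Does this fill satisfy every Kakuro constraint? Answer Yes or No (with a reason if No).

Across: 9+6+4+1=20; 5+1+7+3=16; 3+2+8+7=20. Down: 9+5+3=17; 6+1+2=9; 4+7+8=19; 1+3+7=11. No digit repeats within any run.

Yes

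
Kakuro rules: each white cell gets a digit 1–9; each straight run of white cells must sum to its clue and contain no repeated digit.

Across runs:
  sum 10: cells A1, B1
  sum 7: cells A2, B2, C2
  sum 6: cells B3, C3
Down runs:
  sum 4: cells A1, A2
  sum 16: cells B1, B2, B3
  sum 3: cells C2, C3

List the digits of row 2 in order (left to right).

1 4 2

7 in 3 cells must be {1,2,4}; 4 in 2 cells must be {1,3}; 3 in 2 cells must be {1,2}.
The 7 across and the 4 down share only 1, so A2 = 1.
C2 = 2: the only remaining digit allowed by both the 7 across and the 3 down.
C3 = 3 − 2 = 1 completes the 3 down.
A1 = 4 − 1 = 3 completes the 4 down.
B1 = 10 − 3 = 7 completes the 10 across.
B2 = 7 − 3 = 4 completes the 7 across.
B3 = 6 − 1 = 5 completes the 6 across.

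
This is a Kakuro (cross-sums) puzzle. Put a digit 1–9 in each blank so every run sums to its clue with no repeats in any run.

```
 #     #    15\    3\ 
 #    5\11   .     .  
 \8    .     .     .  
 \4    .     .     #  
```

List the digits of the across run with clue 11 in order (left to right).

4 in 2 cells must be {1,3}; 3 in 2 cells must be {1,2}.
The 11 across and the 3 down share only 2, so R1C3 = 2.
R2C3 = 3 − 2 = 1 completes the 3 down.
R1C2 = 11 − 2 = 9 completes the 11 across.
R3C2 = 1: the only remaining digit allowed by both the 4 across and the 15 down.
R2C2 = 15 − 10 = 5 completes the 15 down.
R3C1 = 4 − 1 = 3 completes the 4 across.
R2C1 = 8 − 6 = 2 completes the 8 across.

9 2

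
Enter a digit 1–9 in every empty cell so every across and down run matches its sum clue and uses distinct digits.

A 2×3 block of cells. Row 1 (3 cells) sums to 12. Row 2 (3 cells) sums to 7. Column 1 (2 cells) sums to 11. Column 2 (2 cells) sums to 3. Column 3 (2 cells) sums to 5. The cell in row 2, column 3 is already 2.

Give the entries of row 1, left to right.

7 in 3 cells must be {1,2,4}; 3 in 2 cells must be {1,2}.
(1,3) = 5 − 2 = 3 completes the 5 down.
(2,1) = 4: the only remaining digit allowed by both the 7 across and the 11 down.
(2,2) = 7 − 6 = 1 completes the 7 across.
(1,1) = 11 − 4 = 7 completes the 11 down.
(1,2) = 12 − 10 = 2 completes the 12 across.

7 2 3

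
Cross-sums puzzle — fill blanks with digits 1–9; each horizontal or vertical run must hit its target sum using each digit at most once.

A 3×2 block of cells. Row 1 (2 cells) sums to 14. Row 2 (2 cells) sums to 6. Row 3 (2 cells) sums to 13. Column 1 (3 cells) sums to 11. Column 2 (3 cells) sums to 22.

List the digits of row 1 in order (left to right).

6, 8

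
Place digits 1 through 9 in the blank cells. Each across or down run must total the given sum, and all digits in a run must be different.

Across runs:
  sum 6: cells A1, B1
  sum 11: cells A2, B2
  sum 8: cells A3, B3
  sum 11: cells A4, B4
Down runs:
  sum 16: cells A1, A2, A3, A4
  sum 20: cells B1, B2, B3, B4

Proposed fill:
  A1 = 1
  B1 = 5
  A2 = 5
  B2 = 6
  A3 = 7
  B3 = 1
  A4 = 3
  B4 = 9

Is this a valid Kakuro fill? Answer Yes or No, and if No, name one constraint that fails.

No — the across run A4–B4 sums to 12, not 11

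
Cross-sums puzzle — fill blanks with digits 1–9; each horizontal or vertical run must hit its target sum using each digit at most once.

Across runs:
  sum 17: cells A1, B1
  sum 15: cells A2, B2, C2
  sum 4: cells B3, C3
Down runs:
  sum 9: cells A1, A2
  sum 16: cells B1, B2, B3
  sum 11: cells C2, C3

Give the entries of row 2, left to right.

1, 6, 8

17 in 2 cells must be {8,9}; 4 in 2 cells must be {1,3}.
The 17 across and the 9 down share only 8, so A1 = 8.
B1 = 17 − 8 = 9 completes the 17 across.
A2 = 9 − 8 = 1 completes the 9 down.
Intersecting the 4 across with the 11 down forces C3 = 3.
C2 = 11 − 3 = 8 completes the 11 down.
B3 = 4 − 3 = 1 completes the 4 across.
B2 = 15 − 9 = 6 completes the 15 across.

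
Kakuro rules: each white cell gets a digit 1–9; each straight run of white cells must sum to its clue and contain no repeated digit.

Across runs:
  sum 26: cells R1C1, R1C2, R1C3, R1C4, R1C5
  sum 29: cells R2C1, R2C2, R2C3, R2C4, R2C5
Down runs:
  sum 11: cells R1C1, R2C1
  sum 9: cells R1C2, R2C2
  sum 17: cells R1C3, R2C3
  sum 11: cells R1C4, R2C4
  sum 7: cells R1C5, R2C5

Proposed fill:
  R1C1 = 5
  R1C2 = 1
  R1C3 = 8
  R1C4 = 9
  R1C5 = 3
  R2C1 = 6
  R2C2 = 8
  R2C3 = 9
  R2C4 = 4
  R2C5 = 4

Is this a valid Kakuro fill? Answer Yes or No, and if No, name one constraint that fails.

No — the across run R2C1–R2C5 sums to 31, not 29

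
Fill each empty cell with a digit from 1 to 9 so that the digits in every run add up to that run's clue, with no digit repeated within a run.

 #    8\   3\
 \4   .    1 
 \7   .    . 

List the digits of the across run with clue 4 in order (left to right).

3 1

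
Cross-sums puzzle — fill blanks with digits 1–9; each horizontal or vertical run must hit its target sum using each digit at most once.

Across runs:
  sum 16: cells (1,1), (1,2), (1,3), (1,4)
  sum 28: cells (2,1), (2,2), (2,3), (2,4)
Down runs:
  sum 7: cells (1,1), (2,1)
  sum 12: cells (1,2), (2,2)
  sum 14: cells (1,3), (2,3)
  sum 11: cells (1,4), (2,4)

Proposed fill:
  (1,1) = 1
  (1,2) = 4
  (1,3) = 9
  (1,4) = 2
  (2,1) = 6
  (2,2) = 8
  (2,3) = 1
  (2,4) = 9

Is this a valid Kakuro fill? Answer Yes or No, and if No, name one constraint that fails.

No — the down run (1,3)–(2,3) sums to 10, not 14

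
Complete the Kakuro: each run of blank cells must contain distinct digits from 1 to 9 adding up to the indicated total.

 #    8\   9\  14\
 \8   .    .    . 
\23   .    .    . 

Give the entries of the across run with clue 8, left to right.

2, 1, 5

23 in 3 cells must be {6,8,9}.
The 8 across and the 14 down share only 5, so R1C3 = 5.
The 23 across and the 8 down share only 6, so R2C1 = 6.
R2C2 = 8: the only remaining digit allowed by both the 23 across and the 9 down.
R2C3 = 23 − 14 = 9 completes the 23 across.
R1C1 = 8 − 6 = 2 completes the 8 down.
R1C2 = 8 − 7 = 1 completes the 8 across.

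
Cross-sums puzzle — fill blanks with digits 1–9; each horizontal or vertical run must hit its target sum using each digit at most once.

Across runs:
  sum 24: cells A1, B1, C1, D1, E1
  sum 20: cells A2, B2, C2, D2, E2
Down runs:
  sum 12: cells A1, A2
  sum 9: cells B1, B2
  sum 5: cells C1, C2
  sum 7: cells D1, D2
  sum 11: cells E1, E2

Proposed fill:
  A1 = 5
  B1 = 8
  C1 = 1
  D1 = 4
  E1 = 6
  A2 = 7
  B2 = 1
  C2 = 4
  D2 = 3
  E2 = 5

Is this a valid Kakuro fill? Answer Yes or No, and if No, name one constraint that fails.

Yes

Across: 5+8+1+4+6=24; 7+1+4+3+5=20. Down: 5+7=12; 8+1=9; 1+4=5; 4+3=7; 6+5=11. No digit repeats within any run.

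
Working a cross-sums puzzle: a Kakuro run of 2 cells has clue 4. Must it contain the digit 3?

Yes

The only way to make 4 from 2 distinct digits is {1,3}, which contains 3.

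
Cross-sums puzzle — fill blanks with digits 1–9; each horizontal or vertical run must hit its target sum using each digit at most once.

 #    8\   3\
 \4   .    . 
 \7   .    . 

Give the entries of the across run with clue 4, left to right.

3 1

4 in 2 cells must be {1,3}; 3 in 2 cells must be {1,2}.
The 4 across and the 3 down share only 1, so R1C2 = 1.
R2C2 = 3 − 1 = 2 completes the 3 down.
R1C1 = 4 − 1 = 3 completes the 4 across.
R2C1 = 7 − 2 = 5 completes the 7 across.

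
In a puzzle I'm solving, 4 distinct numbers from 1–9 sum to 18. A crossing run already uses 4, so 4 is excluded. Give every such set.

{1,2,6,9}; {1,2,7,8}; {1,3,5,9}; {1,3,6,8}; {2,3,5,8}; {2,3,6,7}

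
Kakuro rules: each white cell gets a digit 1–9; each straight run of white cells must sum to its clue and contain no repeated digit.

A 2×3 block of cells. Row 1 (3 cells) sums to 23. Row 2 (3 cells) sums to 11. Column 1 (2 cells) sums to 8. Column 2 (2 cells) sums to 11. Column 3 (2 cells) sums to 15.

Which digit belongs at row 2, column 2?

23 in 3 cells must be {6,8,9}.
The 23 across and the 8 down share only 6, so (1,1) = 6.
(2,1) = 8 − 6 = 2 completes the 8 down.
Nothing is forced directly, so branch on (2,3), whose candidates are 6 or 8. If (2,3) = 8: then (1,3) would have to be in {8,9} for the 23 across but in {7} for the 15 down — contradiction. So (2,3) = 6.
(1,3) = 15 − 6 = 9 completes the 15 down.
(2,2) = 11 − 8 = 3 completes the 11 across.
(1,2) = 23 − 15 = 8 completes the 23 across.

3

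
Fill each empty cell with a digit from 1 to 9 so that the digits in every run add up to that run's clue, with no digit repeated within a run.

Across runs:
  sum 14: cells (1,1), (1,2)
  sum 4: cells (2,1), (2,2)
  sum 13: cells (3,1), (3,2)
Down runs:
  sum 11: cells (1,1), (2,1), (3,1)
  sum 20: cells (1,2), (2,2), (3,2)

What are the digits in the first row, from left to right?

6 8

4 in 2 cells must be {1,3}.
The 4 across and the 20 down share only 3, so (2,2) = 3.
(2,1) = 4 − 3 = 1 completes the 4 across.
Nothing is forced directly, so branch on (1,1), whose candidates are 6 or 8. If (1,1) = 8: then (1,2) would have to be in {6} for the 14 across but in {8,9} for the 20 down — contradiction. So (1,1) = 6.
(1,2) = 14 − 6 = 8 completes the 14 across.
(3,1) = 11 − 7 = 4 completes the 11 down.
(3,2) = 13 − 4 = 9 completes the 13 across.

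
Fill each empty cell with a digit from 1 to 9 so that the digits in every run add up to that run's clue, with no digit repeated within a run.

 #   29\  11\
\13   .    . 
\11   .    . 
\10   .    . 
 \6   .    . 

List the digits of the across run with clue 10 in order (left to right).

29 in 4 cells must be {5,7,8,9}; 11 in 4 cells must be {1,2,3,5}.
Only 5 fits R1C2 under both its across sum 13 and down sum 11.
The 6 across and the 29 down share only 5, so R4C1 = 5.
R4C2 = 6 − 5 = 1 completes the 6 across.
R1C1 = 13 − 5 = 8 completes the 13 across.
No cell is forced outright now. R2C1 can only be 7 or 9 (the digits allowed by both its 11 across and its 29 down). If R2C1 = 7: then R2C2 would have to be in {4} for the 11 across but in {2,3} for the 11 down — contradiction. So R2C1 = 9.
R2C2 = 11 − 9 = 2 completes the 11 across.
R3C1 = 29 − 22 = 7 completes the 29 down.
R3C2 = 10 − 7 = 3 completes the 10 across.

7, 3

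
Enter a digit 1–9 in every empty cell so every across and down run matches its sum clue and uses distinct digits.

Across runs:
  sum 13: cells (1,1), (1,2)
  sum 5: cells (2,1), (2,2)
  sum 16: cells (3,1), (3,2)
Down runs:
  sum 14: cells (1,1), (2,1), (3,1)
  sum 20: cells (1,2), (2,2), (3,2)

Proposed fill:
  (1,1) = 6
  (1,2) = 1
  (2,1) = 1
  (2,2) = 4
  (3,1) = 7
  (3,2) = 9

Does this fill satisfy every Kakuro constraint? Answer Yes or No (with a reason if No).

No — the across run (1,1)–(1,2) sums to 7, not 13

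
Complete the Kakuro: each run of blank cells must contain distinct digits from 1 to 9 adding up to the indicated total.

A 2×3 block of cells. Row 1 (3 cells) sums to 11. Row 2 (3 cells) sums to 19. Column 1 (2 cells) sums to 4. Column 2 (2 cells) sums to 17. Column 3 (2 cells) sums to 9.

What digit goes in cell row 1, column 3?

2

4 in 2 cells must be {1,3}; 17 in 2 cells must be {8,9}.
The 11 across and the 17 down share only 8, so (1,2) = 8.
The 19 across and the 4 down share only 3, so (2,1) = 3.
(2,2) = 17 − 8 = 9 completes the 17 down.
(2,3) = 19 − 12 = 7 completes the 19 across.
(1,1) = 4 − 3 = 1 completes the 4 down.
(1,3) = 11 − 9 = 2 completes the 11 across.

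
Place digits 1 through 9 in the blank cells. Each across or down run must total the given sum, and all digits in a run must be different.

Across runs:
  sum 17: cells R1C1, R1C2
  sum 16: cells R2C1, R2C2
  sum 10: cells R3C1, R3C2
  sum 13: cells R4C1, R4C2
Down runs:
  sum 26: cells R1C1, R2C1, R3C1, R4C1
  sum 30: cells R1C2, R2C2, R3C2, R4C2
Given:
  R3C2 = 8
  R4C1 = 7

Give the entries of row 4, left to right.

7, 6

17 in 2 cells must be {8,9}; 16 in 2 cells must be {7,9}; 30 in 4 cells must be {6,7,8,9}.
Given what's placed, R1C2 must be 9 to fit the 17 across and 30 down.
R2C1 = 9: the only remaining digit allowed by both the 16 across and the 26 down.
R2C2 = 16 − 9 = 7 completes the 16 across.
R3C1 = 10 − 8 = 2 completes the 10 across.
R4C2 = 13 − 7 = 6 completes the 13 across.
R1C1 = 17 − 9 = 8 completes the 17 across.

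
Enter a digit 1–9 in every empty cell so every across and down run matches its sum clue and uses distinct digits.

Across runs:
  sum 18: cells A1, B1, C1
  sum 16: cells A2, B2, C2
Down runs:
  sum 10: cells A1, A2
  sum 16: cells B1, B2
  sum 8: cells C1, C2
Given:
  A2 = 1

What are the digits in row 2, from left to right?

16 in 2 cells must be {7,9}.
A1 = 10 − 1 = 9 completes the 10 down.
B1 = 7: the only remaining digit allowed by both the 18 across and the 16 down.
C1 = 18 − 16 = 2 completes the 18 across.
B2 = 16 − 7 = 9 completes the 16 down.
C2 = 16 − 10 = 6 completes the 16 across.

1, 9, 6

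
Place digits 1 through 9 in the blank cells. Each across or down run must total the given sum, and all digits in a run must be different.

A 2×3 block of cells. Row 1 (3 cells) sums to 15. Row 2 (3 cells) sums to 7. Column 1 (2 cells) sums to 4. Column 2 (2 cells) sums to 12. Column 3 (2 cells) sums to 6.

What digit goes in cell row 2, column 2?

4

7 in 3 cells must be {1,2,4}; 4 in 2 cells must be {1,3}.
The 7 across and the 4 down share only 1, so (2,1) = 1.
Given what's placed, (2,2) must be 4 to fit the 7 across and 12 down.
(2,3) = 7 − 5 = 2 completes the 7 across.
(1,1) = 4 − 1 = 3 completes the 4 down.
(1,2) = 12 − 4 = 8 completes the 12 down.
(1,3) = 15 − 11 = 4 completes the 15 across.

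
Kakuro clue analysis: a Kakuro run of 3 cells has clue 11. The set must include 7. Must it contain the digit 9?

No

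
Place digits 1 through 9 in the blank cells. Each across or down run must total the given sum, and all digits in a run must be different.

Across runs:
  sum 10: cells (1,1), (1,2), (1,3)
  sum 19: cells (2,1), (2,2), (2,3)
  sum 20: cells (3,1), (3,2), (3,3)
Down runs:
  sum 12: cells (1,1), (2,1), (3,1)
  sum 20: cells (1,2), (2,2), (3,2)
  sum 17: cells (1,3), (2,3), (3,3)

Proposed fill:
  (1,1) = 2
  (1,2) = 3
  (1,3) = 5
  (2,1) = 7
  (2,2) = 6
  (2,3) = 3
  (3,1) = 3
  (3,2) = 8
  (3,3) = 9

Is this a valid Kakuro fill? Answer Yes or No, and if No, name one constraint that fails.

No — the down run (1,2)–(3,2) sums to 17, not 20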